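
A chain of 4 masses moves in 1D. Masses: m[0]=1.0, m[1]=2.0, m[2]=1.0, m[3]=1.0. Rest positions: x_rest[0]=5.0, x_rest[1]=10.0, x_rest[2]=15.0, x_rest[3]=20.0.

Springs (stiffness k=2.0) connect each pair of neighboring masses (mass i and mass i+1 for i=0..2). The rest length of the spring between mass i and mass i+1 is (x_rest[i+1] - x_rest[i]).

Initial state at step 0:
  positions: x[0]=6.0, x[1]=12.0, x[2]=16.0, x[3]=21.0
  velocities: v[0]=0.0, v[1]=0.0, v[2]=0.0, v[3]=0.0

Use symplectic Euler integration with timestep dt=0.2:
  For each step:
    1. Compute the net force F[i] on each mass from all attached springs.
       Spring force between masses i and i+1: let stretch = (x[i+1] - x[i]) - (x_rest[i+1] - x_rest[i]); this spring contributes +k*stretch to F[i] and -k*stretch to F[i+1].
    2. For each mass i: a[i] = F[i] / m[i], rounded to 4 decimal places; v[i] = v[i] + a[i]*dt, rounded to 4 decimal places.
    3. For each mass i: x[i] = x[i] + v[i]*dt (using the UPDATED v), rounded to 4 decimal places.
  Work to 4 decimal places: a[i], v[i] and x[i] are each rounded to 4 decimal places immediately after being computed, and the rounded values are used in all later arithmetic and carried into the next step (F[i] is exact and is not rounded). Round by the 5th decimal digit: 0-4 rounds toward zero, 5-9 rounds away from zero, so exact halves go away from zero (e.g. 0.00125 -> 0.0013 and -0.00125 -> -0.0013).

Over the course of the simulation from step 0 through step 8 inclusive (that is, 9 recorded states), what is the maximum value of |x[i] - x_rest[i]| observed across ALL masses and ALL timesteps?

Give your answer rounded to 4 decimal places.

Answer: 2.0039

Derivation:
Step 0: x=[6.0000 12.0000 16.0000 21.0000] v=[0.0000 0.0000 0.0000 0.0000]
Step 1: x=[6.0800 11.9200 16.0800 21.0000] v=[0.4000 -0.4000 0.4000 0.0000]
Step 2: x=[6.2272 11.7728 16.2208 21.0064] v=[0.7360 -0.7360 0.7040 0.0320]
Step 3: x=[6.4180 11.5817 16.3886 21.0300] v=[0.9542 -0.9555 0.8390 0.1178]
Step 4: x=[6.6219 11.3763 16.5432 21.0822] v=[1.0197 -1.0269 0.7728 0.2612]
Step 5: x=[6.8062 11.1874 16.6475 21.1713] v=[0.9215 -0.9444 0.5216 0.4456]
Step 6: x=[6.9410 11.0417 16.6769 21.2985] v=[0.6740 -0.7286 0.1471 0.6361]
Step 7: x=[7.0039 10.9574 16.6252 21.4560] v=[0.3143 -0.4217 -0.2583 0.7875]
Step 8: x=[6.9830 10.9416 16.5066 21.6270] v=[-0.1043 -0.0788 -0.5931 0.8552]
Max displacement = 2.0039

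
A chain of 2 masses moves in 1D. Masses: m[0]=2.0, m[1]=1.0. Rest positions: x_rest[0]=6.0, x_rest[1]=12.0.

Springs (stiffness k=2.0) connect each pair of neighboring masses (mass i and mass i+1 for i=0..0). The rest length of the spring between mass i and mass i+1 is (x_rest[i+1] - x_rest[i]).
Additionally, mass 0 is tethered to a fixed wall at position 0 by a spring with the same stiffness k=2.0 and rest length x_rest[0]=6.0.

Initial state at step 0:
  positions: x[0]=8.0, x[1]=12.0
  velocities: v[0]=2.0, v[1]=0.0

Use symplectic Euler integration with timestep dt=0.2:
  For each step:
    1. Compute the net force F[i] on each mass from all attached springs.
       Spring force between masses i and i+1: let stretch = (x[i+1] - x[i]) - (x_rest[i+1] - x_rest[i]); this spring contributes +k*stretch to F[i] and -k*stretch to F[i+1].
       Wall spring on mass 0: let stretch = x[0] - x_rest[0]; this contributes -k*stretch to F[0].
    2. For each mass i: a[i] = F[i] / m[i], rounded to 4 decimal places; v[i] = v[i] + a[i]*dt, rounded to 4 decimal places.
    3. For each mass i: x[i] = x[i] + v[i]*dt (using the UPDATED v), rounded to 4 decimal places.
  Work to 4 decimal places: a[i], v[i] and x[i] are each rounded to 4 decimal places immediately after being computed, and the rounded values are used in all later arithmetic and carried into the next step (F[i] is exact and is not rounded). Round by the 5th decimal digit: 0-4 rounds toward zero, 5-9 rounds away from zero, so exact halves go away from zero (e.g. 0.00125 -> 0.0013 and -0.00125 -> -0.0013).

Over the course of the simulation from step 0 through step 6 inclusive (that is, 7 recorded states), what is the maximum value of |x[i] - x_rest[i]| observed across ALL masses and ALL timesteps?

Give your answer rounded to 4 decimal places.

Answer: 2.7058

Derivation:
Step 0: x=[8.0000 12.0000] v=[2.0000 0.0000]
Step 1: x=[8.2400 12.1600] v=[1.2000 0.8000]
Step 2: x=[8.3072 12.4864] v=[0.3360 1.6320]
Step 3: x=[8.2093 12.9585] v=[-0.4896 2.3603]
Step 4: x=[7.9730 13.5306] v=[-1.1816 2.8606]
Step 5: x=[7.6401 14.1381] v=[-1.6647 3.0376]
Step 6: x=[7.2615 14.7058] v=[-1.8931 2.8384]
Max displacement = 2.7058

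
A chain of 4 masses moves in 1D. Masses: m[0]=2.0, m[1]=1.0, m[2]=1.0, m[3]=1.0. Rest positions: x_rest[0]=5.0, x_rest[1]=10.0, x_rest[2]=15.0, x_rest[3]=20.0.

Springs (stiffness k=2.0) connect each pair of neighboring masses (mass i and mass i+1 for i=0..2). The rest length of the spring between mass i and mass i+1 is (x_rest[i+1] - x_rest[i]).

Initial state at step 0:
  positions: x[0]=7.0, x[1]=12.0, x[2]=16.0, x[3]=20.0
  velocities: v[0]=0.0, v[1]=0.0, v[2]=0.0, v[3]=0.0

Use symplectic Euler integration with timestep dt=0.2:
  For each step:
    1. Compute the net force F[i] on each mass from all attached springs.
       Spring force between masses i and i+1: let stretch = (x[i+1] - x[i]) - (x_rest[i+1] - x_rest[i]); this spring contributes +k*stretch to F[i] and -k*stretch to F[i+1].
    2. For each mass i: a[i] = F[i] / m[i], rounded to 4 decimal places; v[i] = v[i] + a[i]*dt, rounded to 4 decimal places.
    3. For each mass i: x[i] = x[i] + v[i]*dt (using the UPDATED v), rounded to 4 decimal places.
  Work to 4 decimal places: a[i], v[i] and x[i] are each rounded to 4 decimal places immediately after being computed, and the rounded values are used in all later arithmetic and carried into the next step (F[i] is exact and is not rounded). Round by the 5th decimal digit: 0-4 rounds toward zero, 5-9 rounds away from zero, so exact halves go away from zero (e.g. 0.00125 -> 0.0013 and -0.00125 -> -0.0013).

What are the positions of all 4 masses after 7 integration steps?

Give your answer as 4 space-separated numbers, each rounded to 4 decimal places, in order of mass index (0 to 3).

Answer: 6.7131 10.9586 16.0749 21.5400

Derivation:
Step 0: x=[7.0000 12.0000 16.0000 20.0000] v=[0.0000 0.0000 0.0000 0.0000]
Step 1: x=[7.0000 11.9200 16.0000 20.0800] v=[0.0000 -0.4000 0.0000 0.4000]
Step 2: x=[6.9968 11.7728 16.0000 20.2336] v=[-0.0160 -0.7360 0.0000 0.7680]
Step 3: x=[6.9846 11.5817 16.0005 20.4485] v=[-0.0608 -0.9555 0.0026 1.0746]
Step 4: x=[6.9563 11.3763 16.0034 20.7076] v=[-0.1414 -1.0268 0.0143 1.2954]
Step 5: x=[6.9048 11.1875 16.0124 20.9903] v=[-0.2574 -0.9440 0.0451 1.4137]
Step 6: x=[6.8246 11.0421 16.0337 21.2748] v=[-0.4009 -0.7271 0.1063 1.4225]
Step 7: x=[6.7131 10.9586 16.0749 21.5400] v=[-0.5574 -0.4175 0.2061 1.3261]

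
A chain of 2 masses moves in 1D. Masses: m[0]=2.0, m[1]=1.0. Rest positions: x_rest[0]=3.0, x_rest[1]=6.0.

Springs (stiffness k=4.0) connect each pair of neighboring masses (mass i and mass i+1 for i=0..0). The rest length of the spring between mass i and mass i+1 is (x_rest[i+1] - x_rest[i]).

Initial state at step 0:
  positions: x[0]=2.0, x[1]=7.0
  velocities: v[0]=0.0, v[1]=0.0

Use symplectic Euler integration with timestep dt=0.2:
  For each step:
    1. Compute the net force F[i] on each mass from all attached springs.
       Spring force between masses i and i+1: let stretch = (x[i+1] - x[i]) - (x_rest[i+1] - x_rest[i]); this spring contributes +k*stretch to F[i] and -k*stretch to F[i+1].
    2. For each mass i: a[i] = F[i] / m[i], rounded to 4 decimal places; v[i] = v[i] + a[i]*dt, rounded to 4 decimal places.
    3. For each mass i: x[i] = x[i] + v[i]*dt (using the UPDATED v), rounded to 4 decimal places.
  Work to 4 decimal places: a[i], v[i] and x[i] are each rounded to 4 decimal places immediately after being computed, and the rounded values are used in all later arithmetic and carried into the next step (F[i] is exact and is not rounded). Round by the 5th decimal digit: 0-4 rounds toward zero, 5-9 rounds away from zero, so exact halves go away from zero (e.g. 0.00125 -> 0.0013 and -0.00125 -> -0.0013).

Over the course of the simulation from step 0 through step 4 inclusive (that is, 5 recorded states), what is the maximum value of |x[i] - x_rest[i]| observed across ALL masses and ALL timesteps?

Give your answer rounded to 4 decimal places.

Answer: 1.1726

Derivation:
Step 0: x=[2.0000 7.0000] v=[0.0000 0.0000]
Step 1: x=[2.1600 6.6800] v=[0.8000 -1.6000]
Step 2: x=[2.4416 6.1168] v=[1.4080 -2.8160]
Step 3: x=[2.7772 5.4456] v=[1.6781 -3.3562]
Step 4: x=[3.0863 4.8274] v=[1.5455 -3.0909]
Max displacement = 1.1726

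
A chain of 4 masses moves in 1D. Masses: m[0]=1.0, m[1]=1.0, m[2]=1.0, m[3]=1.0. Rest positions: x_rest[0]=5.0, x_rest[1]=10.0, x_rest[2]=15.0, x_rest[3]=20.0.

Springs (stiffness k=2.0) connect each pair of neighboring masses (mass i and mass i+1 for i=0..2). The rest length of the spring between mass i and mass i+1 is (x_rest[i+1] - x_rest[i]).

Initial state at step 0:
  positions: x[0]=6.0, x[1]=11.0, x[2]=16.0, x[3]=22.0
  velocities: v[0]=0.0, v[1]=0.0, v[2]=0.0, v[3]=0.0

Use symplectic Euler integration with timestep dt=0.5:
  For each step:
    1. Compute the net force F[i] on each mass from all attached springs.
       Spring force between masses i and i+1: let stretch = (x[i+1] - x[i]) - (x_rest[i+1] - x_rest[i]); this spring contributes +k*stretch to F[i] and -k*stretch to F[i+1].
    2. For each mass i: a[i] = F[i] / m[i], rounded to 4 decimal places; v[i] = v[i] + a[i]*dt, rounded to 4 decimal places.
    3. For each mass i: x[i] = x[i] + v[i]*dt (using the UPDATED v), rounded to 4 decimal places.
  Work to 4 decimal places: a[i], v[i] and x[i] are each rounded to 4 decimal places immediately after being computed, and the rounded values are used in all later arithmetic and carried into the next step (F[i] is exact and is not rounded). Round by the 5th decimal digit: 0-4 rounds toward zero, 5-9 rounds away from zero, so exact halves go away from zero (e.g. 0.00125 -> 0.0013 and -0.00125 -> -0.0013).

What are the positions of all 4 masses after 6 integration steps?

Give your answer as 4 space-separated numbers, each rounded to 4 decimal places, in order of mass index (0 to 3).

Answer: 7.0000 10.9375 16.0625 21.0000

Derivation:
Step 0: x=[6.0000 11.0000 16.0000 22.0000] v=[0.0000 0.0000 0.0000 0.0000]
Step 1: x=[6.0000 11.0000 16.5000 21.5000] v=[0.0000 0.0000 1.0000 -1.0000]
Step 2: x=[6.0000 11.2500 16.7500 21.0000] v=[0.0000 0.5000 0.5000 -1.0000]
Step 3: x=[6.1250 11.6250 16.3750 20.8750] v=[0.2500 0.7500 -0.7500 -0.2500]
Step 4: x=[6.5000 11.6250 15.8750 21.0000] v=[0.7500 0.0000 -1.0000 0.2500]
Step 5: x=[6.9375 11.1875 15.8125 21.0625] v=[0.8750 -0.8750 -0.1250 0.1250]
Step 6: x=[7.0000 10.9375 16.0625 21.0000] v=[0.1250 -0.5000 0.5000 -0.1250]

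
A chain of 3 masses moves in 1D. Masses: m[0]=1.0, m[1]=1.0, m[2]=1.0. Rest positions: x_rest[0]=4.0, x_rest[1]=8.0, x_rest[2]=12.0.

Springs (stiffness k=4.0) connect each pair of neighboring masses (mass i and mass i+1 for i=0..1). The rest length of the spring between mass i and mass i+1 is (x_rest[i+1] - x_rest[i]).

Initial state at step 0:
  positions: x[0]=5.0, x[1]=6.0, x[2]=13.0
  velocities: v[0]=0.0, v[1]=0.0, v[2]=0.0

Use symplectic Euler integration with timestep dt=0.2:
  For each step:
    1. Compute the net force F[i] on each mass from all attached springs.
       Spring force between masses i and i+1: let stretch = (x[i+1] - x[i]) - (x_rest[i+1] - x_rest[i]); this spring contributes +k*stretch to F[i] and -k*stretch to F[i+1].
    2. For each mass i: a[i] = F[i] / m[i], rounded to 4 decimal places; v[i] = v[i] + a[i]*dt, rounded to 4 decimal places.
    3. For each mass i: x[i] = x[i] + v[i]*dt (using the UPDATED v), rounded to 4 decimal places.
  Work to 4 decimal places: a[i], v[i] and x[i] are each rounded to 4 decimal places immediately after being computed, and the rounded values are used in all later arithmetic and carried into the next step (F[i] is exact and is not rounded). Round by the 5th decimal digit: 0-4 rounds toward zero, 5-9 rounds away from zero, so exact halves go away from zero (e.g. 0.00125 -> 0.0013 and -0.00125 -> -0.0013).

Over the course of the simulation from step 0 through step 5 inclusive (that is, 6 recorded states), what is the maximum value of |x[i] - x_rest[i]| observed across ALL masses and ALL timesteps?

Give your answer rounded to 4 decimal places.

Step 0: x=[5.0000 6.0000 13.0000] v=[0.0000 0.0000 0.0000]
Step 1: x=[4.5200 6.9600 12.5200] v=[-2.4000 4.8000 -2.4000]
Step 2: x=[3.7904 8.4192 11.7904] v=[-3.6480 7.2960 -3.6480]
Step 3: x=[3.1614 9.6772 11.1614] v=[-3.1450 6.2899 -3.1450]
Step 4: x=[2.9349 10.1301 10.9349] v=[-1.1324 2.2646 -1.1324]
Step 5: x=[3.2197 9.5606 11.2197] v=[1.4238 -2.8477 1.4238]
Max displacement = 2.1301

Answer: 2.1301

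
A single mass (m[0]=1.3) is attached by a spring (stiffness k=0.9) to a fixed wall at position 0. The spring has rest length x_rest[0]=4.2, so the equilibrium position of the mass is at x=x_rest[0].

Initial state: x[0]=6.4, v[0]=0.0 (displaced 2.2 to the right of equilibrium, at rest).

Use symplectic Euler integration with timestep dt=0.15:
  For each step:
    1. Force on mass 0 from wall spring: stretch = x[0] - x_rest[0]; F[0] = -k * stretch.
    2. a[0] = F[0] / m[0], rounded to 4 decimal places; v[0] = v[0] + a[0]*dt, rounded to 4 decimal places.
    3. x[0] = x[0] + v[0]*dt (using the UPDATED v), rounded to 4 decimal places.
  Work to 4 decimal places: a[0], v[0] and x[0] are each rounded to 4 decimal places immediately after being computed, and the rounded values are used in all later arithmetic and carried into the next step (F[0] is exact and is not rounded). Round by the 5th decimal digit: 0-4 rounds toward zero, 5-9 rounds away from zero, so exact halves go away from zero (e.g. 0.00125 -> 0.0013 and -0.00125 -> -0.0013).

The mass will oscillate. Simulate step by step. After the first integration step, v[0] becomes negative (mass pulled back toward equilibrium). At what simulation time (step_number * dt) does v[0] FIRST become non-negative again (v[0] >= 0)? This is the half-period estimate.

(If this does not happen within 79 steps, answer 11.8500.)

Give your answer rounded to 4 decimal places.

Step 0: x=[6.4000] v=[0.0000]
Step 1: x=[6.3657] v=[-0.2285]
Step 2: x=[6.2977] v=[-0.4534]
Step 3: x=[6.1970] v=[-0.6712]
Step 4: x=[6.0652] v=[-0.8786]
Step 5: x=[5.9044] v=[-1.0723]
Step 6: x=[5.7170] v=[-1.2493]
Step 7: x=[5.5060] v=[-1.4068]
Step 8: x=[5.2746] v=[-1.5424]
Step 9: x=[5.0265] v=[-1.6540]
Step 10: x=[4.7655] v=[-1.7398]
Step 11: x=[4.4957] v=[-1.7985]
Step 12: x=[4.2213] v=[-1.8292]
Step 13: x=[3.9466] v=[-1.8314]
Step 14: x=[3.6758] v=[-1.8051]
Step 15: x=[3.4132] v=[-1.7507]
Step 16: x=[3.1629] v=[-1.6690]
Step 17: x=[2.9287] v=[-1.5613]
Step 18: x=[2.7143] v=[-1.4293]
Step 19: x=[2.5231] v=[-1.2750]
Step 20: x=[2.3580] v=[-1.1009]
Step 21: x=[2.2216] v=[-0.9096]
Step 22: x=[2.1160] v=[-0.7041]
Step 23: x=[2.0428] v=[-0.4877]
Step 24: x=[2.0032] v=[-0.2637]
Step 25: x=[1.9979] v=[-0.0356]
Step 26: x=[2.0269] v=[0.1931]
First v>=0 after going negative at step 26, time=3.9000

Answer: 3.9000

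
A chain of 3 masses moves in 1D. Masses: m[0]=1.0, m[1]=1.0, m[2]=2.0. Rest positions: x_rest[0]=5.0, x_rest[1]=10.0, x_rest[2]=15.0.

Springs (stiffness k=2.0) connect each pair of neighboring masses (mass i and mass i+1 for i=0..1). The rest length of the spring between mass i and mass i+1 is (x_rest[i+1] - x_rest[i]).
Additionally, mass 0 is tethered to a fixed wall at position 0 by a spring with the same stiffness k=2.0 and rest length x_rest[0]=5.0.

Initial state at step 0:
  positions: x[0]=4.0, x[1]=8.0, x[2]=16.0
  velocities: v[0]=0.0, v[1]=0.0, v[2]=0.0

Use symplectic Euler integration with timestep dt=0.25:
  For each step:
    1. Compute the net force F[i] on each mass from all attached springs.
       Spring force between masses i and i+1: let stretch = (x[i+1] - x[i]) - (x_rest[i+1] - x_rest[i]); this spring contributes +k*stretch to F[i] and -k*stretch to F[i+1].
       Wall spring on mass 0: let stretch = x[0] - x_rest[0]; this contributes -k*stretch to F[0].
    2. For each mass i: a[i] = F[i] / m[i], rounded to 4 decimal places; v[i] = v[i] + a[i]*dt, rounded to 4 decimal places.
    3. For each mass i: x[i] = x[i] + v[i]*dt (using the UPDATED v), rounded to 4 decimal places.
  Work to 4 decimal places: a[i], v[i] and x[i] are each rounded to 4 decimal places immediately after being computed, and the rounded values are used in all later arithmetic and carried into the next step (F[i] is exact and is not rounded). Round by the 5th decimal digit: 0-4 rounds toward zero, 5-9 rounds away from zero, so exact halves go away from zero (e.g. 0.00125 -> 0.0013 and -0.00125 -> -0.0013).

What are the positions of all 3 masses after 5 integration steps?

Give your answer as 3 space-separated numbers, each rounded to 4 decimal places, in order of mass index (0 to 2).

Answer: 5.3580 11.5548 14.3901

Derivation:
Step 0: x=[4.0000 8.0000 16.0000] v=[0.0000 0.0000 0.0000]
Step 1: x=[4.0000 8.5000 15.8125] v=[0.0000 2.0000 -0.7500]
Step 2: x=[4.0625 9.3516 15.4805] v=[0.2500 3.4063 -1.3281]
Step 3: x=[4.2783 10.3082 15.0779] v=[0.8633 3.8262 -1.6103]
Step 4: x=[4.7131 11.1072 14.6897] v=[1.7391 3.1961 -1.5527]
Step 5: x=[5.3580 11.5548 14.3901] v=[2.5796 1.7903 -1.1983]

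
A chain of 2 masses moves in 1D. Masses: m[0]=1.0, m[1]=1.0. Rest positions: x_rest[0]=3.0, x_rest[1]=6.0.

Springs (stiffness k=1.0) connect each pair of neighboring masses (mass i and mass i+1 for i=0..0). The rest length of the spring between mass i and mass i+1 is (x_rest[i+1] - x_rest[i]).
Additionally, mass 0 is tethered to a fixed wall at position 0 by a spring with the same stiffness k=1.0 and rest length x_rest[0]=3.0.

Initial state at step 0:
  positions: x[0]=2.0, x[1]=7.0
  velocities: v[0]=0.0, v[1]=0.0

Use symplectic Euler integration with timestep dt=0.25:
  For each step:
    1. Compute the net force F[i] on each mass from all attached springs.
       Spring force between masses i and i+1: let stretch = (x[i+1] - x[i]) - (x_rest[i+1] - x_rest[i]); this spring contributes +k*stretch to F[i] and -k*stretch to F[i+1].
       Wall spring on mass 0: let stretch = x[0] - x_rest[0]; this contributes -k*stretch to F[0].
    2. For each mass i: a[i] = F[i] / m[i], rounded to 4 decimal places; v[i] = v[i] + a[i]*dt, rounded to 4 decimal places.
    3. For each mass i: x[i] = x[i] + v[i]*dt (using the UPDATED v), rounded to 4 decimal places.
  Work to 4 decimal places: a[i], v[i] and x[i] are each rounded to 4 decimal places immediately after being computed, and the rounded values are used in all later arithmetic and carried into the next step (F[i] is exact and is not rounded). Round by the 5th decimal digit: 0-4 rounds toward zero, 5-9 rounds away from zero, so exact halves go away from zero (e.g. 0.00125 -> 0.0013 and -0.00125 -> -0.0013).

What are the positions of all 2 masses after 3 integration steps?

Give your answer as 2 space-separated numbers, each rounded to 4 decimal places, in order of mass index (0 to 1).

Answer: 2.9739 6.3445

Derivation:
Step 0: x=[2.0000 7.0000] v=[0.0000 0.0000]
Step 1: x=[2.1875 6.8750] v=[0.7500 -0.5000]
Step 2: x=[2.5313 6.6445] v=[1.3750 -0.9219]
Step 3: x=[2.9739 6.3445] v=[1.7705 -1.2002]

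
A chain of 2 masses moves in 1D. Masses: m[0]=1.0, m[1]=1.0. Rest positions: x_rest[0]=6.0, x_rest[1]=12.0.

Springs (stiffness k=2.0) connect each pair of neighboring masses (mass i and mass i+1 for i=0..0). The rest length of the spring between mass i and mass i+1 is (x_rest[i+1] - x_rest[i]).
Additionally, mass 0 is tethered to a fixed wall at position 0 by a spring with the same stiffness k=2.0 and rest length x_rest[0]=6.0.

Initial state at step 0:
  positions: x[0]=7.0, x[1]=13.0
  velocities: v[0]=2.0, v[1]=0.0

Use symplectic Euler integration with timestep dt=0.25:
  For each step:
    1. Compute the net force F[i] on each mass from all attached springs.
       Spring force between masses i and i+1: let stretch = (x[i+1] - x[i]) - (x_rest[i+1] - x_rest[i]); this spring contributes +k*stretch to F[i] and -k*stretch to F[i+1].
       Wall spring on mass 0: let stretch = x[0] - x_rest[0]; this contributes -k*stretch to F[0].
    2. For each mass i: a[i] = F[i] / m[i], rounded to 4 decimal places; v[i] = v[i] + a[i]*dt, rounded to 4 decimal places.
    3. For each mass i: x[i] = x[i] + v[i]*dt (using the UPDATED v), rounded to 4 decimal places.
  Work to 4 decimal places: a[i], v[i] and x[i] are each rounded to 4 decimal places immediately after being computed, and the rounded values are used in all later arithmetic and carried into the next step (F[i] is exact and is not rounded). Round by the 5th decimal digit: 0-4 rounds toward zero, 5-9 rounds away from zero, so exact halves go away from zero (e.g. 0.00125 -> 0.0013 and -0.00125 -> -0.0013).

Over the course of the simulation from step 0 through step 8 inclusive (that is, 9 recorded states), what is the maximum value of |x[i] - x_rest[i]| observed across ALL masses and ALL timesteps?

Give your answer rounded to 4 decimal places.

Answer: 1.5313

Derivation:
Step 0: x=[7.0000 13.0000] v=[2.0000 0.0000]
Step 1: x=[7.3750 13.0000] v=[1.5000 0.0000]
Step 2: x=[7.5313 13.0469] v=[0.6250 0.1875]
Step 3: x=[7.4356 13.1543] v=[-0.3829 0.4297]
Step 4: x=[7.1253 13.2969] v=[-1.2414 0.5704]
Step 5: x=[6.6957 13.4181] v=[-1.7183 0.4846]
Step 6: x=[6.2695 13.4490] v=[-1.7050 0.1234]
Step 7: x=[5.9570 13.3324] v=[-1.2500 -0.4664]
Step 8: x=[5.8218 13.0439] v=[-0.5408 -1.1541]
Max displacement = 1.5313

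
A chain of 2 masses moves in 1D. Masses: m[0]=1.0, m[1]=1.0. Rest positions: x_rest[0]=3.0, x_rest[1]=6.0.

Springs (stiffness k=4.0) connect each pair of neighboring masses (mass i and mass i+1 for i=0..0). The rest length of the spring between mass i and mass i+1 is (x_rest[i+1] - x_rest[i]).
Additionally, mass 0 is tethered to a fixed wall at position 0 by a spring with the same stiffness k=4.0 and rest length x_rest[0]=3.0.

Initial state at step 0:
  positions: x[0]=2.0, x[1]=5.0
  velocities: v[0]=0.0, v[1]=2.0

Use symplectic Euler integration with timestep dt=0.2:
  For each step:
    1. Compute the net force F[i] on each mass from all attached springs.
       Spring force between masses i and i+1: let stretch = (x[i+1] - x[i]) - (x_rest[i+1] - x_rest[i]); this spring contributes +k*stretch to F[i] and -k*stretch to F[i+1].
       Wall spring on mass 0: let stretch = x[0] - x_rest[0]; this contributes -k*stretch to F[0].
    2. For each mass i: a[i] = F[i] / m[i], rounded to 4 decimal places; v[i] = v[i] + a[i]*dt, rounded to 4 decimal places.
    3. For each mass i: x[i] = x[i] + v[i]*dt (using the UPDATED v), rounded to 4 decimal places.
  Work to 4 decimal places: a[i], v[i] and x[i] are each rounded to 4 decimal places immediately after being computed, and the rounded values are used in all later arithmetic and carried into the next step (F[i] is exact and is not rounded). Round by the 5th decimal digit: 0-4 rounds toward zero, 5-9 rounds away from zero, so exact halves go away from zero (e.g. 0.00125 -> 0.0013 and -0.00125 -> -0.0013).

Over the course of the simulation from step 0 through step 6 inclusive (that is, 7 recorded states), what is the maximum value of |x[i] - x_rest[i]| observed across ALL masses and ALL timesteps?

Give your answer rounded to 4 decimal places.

Answer: 1.0895

Derivation:
Step 0: x=[2.0000 5.0000] v=[0.0000 2.0000]
Step 1: x=[2.1600 5.4000] v=[0.8000 2.0000]
Step 2: x=[2.4928 5.7616] v=[1.6640 1.8080]
Step 3: x=[2.9498 6.0802] v=[2.2848 1.5930]
Step 4: x=[3.4357 6.3779] v=[2.4293 1.4887]
Step 5: x=[3.8426 6.6849] v=[2.0345 1.5349]
Step 6: x=[4.0895 7.0171] v=[1.2343 1.6611]
Max displacement = 1.0895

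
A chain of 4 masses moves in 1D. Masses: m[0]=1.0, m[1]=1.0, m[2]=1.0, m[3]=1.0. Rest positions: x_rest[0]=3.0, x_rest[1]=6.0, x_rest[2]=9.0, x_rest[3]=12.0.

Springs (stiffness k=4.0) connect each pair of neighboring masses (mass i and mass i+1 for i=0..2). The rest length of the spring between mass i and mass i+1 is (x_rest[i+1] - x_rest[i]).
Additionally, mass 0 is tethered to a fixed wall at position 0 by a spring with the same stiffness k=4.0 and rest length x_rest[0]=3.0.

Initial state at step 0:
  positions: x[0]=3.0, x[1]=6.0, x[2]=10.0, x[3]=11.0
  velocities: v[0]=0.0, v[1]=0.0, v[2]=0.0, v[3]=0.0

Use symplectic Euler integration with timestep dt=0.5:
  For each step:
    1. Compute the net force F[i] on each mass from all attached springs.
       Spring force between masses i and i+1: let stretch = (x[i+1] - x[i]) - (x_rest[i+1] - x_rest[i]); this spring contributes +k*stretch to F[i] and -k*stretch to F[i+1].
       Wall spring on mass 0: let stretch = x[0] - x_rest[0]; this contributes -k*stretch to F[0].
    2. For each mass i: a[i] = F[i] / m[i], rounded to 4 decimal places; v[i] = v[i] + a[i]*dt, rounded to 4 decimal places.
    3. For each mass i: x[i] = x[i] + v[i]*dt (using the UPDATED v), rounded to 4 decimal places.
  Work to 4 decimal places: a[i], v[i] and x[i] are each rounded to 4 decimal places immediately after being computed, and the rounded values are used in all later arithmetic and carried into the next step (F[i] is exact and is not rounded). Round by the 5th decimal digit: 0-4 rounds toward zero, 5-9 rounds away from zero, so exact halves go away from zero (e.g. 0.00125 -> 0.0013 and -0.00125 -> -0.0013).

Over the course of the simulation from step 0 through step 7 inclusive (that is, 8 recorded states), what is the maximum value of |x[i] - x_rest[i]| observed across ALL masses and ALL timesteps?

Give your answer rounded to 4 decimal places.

Answer: 2.0000

Derivation:
Step 0: x=[3.0000 6.0000 10.0000 11.0000] v=[0.0000 0.0000 0.0000 0.0000]
Step 1: x=[3.0000 7.0000 7.0000 13.0000] v=[0.0000 2.0000 -6.0000 4.0000]
Step 2: x=[4.0000 4.0000 10.0000 12.0000] v=[2.0000 -6.0000 6.0000 -2.0000]
Step 3: x=[1.0000 7.0000 9.0000 12.0000] v=[-6.0000 6.0000 -2.0000 0.0000]
Step 4: x=[3.0000 6.0000 9.0000 12.0000] v=[4.0000 -2.0000 0.0000 0.0000]
Step 5: x=[5.0000 5.0000 9.0000 12.0000] v=[4.0000 -2.0000 0.0000 0.0000]
Step 6: x=[2.0000 8.0000 8.0000 12.0000] v=[-6.0000 6.0000 -2.0000 0.0000]
Step 7: x=[3.0000 5.0000 11.0000 11.0000] v=[2.0000 -6.0000 6.0000 -2.0000]
Max displacement = 2.0000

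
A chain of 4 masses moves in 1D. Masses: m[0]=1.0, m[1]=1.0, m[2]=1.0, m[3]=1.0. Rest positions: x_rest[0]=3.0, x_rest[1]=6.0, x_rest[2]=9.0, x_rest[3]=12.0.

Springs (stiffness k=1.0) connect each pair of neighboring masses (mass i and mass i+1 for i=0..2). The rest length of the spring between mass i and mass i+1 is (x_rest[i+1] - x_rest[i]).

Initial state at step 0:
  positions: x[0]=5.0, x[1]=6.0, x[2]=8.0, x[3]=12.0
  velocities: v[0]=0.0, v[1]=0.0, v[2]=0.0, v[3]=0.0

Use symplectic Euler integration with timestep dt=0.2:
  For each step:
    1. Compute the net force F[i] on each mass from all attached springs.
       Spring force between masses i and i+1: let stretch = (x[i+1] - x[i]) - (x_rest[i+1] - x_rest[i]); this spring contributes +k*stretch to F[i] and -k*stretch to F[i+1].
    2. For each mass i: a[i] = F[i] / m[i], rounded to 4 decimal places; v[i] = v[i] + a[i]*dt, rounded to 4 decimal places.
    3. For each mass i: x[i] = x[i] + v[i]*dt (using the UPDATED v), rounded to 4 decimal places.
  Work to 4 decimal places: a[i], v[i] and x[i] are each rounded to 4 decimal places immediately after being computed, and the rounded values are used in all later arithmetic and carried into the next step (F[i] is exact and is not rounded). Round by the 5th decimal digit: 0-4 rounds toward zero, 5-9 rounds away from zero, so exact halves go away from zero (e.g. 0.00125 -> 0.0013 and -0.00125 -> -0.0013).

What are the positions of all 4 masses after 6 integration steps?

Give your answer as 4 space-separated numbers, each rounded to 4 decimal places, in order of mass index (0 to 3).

Step 0: x=[5.0000 6.0000 8.0000 12.0000] v=[0.0000 0.0000 0.0000 0.0000]
Step 1: x=[4.9200 6.0400 8.0800 11.9600] v=[-0.4000 0.2000 0.4000 -0.2000]
Step 2: x=[4.7648 6.1168 8.2336 11.8848] v=[-0.7760 0.3840 0.7680 -0.3760]
Step 3: x=[4.5437 6.2242 8.4486 11.7836] v=[-1.1056 0.5370 1.0749 -0.5062]
Step 4: x=[4.2698 6.3534 8.7080 11.6690] v=[-1.3695 0.6458 1.2970 -0.5732]
Step 5: x=[3.9592 6.4934 8.9917 11.5559] v=[-1.5528 0.7000 1.4183 -0.5654]
Step 6: x=[3.6300 6.6320 9.2780 11.4603] v=[-1.6460 0.6928 1.4315 -0.4782]

Answer: 3.6300 6.6320 9.2780 11.4603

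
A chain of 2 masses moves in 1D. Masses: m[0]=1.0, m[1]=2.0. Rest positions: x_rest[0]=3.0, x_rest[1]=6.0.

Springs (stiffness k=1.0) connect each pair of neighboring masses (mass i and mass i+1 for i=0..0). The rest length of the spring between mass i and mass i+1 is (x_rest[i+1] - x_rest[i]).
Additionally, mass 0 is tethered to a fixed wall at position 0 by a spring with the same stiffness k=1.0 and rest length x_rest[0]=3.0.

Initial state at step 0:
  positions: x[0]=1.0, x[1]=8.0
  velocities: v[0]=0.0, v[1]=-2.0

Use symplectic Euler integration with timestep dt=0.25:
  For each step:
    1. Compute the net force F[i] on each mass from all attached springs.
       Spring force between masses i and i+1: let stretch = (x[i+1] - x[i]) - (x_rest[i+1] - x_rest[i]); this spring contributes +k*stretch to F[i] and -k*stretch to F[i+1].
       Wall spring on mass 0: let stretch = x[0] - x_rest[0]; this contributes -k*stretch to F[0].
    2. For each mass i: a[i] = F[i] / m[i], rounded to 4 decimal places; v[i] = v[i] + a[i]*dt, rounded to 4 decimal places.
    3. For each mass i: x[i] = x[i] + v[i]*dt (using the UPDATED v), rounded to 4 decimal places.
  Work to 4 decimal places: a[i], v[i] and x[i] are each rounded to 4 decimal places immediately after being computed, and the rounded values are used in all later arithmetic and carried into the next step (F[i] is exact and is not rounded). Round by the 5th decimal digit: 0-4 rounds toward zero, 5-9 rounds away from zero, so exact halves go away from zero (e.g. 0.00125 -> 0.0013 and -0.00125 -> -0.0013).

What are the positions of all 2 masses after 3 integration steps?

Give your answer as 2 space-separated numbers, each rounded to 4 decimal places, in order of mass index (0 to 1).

Answer: 2.8643 5.8870

Derivation:
Step 0: x=[1.0000 8.0000] v=[0.0000 -2.0000]
Step 1: x=[1.3750 7.3750] v=[1.5000 -2.5000]
Step 2: x=[2.0391 6.6563] v=[2.6563 -2.8750]
Step 3: x=[2.8643 5.8870] v=[3.3008 -3.0772]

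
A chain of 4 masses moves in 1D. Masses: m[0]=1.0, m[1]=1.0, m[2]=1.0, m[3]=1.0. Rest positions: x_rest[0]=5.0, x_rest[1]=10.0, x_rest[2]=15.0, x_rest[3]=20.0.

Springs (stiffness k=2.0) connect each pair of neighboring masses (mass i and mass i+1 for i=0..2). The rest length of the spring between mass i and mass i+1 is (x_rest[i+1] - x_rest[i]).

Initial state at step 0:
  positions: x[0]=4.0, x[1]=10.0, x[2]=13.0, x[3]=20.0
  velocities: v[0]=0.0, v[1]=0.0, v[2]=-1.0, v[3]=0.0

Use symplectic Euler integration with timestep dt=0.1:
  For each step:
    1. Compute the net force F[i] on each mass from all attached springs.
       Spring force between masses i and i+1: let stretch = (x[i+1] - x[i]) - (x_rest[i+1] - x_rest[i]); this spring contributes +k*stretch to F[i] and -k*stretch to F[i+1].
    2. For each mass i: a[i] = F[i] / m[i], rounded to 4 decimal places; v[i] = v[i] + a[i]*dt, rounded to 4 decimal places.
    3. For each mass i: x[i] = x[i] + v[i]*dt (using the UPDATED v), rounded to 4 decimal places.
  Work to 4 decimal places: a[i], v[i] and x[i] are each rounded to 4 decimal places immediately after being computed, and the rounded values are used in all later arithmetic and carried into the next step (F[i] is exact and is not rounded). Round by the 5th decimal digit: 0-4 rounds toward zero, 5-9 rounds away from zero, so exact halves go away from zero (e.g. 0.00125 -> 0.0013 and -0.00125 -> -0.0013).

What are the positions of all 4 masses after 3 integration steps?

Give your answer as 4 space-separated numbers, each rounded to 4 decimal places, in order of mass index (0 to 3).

Step 0: x=[4.0000 10.0000 13.0000 20.0000] v=[0.0000 0.0000 -1.0000 0.0000]
Step 1: x=[4.0200 9.9400 12.9800 19.9600] v=[0.2000 -0.6000 -0.2000 -0.4000]
Step 2: x=[4.0584 9.8224 13.0388 19.8804] v=[0.3840 -1.1760 0.5880 -0.7960]
Step 3: x=[4.1121 9.6539 13.1701 19.7640] v=[0.5368 -1.6855 1.3130 -1.1643]

Answer: 4.1121 9.6539 13.1701 19.7640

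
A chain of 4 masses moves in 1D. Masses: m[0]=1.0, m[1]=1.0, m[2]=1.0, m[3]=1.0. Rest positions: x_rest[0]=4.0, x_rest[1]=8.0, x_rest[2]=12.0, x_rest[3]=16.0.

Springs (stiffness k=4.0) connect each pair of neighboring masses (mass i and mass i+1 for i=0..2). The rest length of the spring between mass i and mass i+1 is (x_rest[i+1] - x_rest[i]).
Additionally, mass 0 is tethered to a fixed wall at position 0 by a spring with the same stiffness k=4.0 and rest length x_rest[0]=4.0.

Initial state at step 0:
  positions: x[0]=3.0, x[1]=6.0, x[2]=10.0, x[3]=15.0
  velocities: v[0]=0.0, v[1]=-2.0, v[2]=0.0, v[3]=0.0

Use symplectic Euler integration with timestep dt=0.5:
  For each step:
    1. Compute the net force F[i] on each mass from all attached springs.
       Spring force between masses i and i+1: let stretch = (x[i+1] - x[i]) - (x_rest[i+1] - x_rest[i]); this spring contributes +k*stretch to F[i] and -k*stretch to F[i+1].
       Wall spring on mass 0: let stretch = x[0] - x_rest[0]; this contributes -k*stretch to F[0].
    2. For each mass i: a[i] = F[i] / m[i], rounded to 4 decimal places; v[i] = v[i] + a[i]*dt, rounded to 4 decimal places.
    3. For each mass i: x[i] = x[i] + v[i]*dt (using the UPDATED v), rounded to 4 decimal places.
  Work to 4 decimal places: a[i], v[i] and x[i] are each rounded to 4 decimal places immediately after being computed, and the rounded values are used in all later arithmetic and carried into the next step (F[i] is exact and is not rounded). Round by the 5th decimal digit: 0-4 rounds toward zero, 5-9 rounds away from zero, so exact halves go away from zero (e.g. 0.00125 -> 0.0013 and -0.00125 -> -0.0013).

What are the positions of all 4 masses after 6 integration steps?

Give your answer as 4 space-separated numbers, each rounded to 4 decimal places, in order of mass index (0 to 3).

Step 0: x=[3.0000 6.0000 10.0000 15.0000] v=[0.0000 -2.0000 0.0000 0.0000]
Step 1: x=[3.0000 6.0000 11.0000 14.0000] v=[0.0000 0.0000 2.0000 -2.0000]
Step 2: x=[3.0000 8.0000 10.0000 14.0000] v=[0.0000 4.0000 -2.0000 0.0000]
Step 3: x=[5.0000 7.0000 11.0000 14.0000] v=[4.0000 -2.0000 2.0000 0.0000]
Step 4: x=[4.0000 8.0000 11.0000 15.0000] v=[-2.0000 2.0000 0.0000 2.0000]
Step 5: x=[3.0000 8.0000 12.0000 16.0000] v=[-2.0000 0.0000 2.0000 2.0000]
Step 6: x=[4.0000 7.0000 13.0000 17.0000] v=[2.0000 -2.0000 2.0000 2.0000]

Answer: 4.0000 7.0000 13.0000 17.0000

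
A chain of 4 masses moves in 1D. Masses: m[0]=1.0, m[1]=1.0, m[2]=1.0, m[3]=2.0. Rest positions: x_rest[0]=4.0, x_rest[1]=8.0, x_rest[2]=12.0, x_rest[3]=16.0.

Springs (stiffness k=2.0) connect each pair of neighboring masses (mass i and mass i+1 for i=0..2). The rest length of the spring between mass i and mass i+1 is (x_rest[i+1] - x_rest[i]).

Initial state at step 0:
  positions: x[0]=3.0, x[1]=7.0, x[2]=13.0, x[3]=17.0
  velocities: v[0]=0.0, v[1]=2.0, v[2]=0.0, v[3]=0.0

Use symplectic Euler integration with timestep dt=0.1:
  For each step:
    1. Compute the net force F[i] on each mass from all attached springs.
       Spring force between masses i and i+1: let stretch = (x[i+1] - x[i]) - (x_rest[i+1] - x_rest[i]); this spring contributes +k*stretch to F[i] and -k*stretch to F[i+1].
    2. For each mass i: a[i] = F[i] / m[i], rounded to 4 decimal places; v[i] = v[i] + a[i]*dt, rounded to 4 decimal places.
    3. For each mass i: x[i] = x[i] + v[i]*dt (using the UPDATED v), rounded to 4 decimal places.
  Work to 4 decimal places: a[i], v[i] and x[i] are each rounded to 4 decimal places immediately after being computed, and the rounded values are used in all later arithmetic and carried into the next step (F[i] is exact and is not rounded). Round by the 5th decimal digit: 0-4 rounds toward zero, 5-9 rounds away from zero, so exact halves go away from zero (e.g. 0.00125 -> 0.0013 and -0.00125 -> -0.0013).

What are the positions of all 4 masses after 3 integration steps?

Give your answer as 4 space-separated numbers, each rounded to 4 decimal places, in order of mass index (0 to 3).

Answer: 3.0197 7.7966 12.7875 16.9981

Derivation:
Step 0: x=[3.0000 7.0000 13.0000 17.0000] v=[0.0000 2.0000 0.0000 0.0000]
Step 1: x=[3.0000 7.2400 12.9600 17.0000] v=[0.0000 2.4000 -0.4000 0.0000]
Step 2: x=[3.0048 7.5096 12.8864 16.9996] v=[0.0480 2.6960 -0.7360 -0.0040]
Step 3: x=[3.0197 7.7966 12.7875 16.9981] v=[0.1490 2.8704 -0.9887 -0.0153]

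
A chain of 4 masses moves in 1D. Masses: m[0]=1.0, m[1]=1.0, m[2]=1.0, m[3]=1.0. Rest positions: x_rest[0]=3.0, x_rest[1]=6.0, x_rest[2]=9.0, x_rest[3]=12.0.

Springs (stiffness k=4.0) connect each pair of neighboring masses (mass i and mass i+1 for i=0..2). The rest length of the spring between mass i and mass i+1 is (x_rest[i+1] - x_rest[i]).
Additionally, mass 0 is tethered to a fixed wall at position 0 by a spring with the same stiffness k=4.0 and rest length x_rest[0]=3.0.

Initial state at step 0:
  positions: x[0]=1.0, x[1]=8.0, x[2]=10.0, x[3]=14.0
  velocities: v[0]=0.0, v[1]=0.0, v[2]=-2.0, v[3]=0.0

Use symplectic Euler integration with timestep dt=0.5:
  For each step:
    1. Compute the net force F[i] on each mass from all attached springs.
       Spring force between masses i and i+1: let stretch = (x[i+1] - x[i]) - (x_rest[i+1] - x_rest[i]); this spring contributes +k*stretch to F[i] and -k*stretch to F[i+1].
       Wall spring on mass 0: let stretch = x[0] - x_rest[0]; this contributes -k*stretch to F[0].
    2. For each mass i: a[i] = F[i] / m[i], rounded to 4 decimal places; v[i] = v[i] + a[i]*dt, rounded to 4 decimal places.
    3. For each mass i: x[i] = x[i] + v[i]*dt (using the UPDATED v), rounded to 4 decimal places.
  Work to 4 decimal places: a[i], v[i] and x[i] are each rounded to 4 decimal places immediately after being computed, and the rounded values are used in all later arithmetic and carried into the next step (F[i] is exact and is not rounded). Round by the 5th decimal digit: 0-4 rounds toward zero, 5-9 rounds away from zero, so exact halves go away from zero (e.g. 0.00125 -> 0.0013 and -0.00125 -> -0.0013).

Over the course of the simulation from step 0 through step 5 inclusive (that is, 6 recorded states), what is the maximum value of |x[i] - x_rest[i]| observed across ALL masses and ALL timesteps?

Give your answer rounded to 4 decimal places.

Answer: 5.0000

Derivation:
Step 0: x=[1.0000 8.0000 10.0000 14.0000] v=[0.0000 0.0000 -2.0000 0.0000]
Step 1: x=[7.0000 3.0000 11.0000 13.0000] v=[12.0000 -10.0000 2.0000 -2.0000]
Step 2: x=[2.0000 10.0000 6.0000 13.0000] v=[-10.0000 14.0000 -10.0000 0.0000]
Step 3: x=[3.0000 5.0000 12.0000 9.0000] v=[2.0000 -10.0000 12.0000 -8.0000]
Step 4: x=[3.0000 5.0000 8.0000 11.0000] v=[0.0000 0.0000 -8.0000 4.0000]
Step 5: x=[2.0000 6.0000 4.0000 13.0000] v=[-2.0000 2.0000 -8.0000 4.0000]
Max displacement = 5.0000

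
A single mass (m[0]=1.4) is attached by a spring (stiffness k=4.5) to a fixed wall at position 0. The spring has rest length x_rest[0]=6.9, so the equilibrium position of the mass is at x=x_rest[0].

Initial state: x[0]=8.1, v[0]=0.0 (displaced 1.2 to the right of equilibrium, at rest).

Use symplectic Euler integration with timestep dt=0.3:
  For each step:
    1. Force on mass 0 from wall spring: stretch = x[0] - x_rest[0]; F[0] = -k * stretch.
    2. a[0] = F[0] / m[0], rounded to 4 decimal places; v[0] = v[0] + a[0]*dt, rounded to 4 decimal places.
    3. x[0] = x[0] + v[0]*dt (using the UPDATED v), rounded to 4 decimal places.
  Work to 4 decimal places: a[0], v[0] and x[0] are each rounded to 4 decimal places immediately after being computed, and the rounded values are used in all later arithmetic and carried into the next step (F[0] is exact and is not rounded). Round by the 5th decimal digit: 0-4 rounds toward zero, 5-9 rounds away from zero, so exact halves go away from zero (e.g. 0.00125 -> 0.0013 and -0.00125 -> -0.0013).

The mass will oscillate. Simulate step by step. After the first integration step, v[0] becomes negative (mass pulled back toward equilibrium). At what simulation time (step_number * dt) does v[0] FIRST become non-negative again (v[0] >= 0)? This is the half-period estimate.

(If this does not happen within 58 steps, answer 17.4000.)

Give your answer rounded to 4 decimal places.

Step 0: x=[8.1000] v=[0.0000]
Step 1: x=[7.7529] v=[-1.1571]
Step 2: x=[7.1590] v=[-1.9796]
Step 3: x=[6.4902] v=[-2.2294]
Step 4: x=[5.9399] v=[-1.8342]
Step 5: x=[5.6674] v=[-0.9084]
Step 6: x=[5.7515] v=[0.2802]
First v>=0 after going negative at step 6, time=1.8000

Answer: 1.8000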